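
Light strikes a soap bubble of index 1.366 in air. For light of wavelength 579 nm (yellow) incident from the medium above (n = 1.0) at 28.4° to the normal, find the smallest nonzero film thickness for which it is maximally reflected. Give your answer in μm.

0.113 μm

At the upper boundary (n = 1.0 to n = 1.366) the reflected ray undergoes a half-wave phase shift.
At the lower boundary (n = 1.366 to n = 1.0) the reflected ray undergoes no phase shift.
The two reflections differ by half a wavelength.
So the condition for constructive reflection is 2 n t cos θ_r = (m + ½) λ.
Snell's law: 1.0 sin 28.4° = 1.366 sin θ_r → sin θ_r = 0.348, cos θ_r = 0.937.
Minimum at m = 0: t = λ / (4 n cos θ_r) = 579 / (4 × 1.366 × 0.937) = 113 nm.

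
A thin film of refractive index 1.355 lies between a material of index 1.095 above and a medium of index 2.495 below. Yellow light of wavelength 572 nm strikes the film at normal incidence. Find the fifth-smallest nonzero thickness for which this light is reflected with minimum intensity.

At the upper boundary (n = 1.095 to n = 1.355) the reflected ray undergoes a half-wave phase shift.
Bottom surface (1.355 → 2.495): reflection off a higher-index medium gives a half-wave phase shift.
The two reflections carry the same phase change, so no net offset.
So the condition for destructive reflection is 2 n t = (m + ½) λ.
The fifth-smallest nonzero thickness corresponds to m = 4: t = (m + ½) λ / (2 n) = 4.50 × 572 / (2 × 1.355) = 950 nm.

950 nm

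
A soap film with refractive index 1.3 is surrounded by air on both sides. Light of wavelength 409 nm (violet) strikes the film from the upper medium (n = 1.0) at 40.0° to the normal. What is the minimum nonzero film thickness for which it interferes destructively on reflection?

181 nm

Ray reflecting at the top interface goes from n = 1.0 toward n = 1.3: a half-wave phase shift.
At the lower boundary (n = 1.3 to n = 1.0) the reflected ray undergoes no phase shift.
Exactly one π shift → a net half-wave offset.
So the condition for destructive reflection is 2 n t cos θ_r = m λ.
Snell's law: 1.0 sin 40.0° = 1.3 sin θ_r → sin θ_r = 0.494, cos θ_r = 0.869.
Minimum nonzero at m = 1: t = λ / (2 n cos θ_r) = 409 / (2 × 1.3 × 0.869) = 181 nm.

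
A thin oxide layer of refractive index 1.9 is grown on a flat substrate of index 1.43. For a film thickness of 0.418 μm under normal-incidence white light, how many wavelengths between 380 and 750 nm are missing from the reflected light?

2

Top surface (1.0 → 1.9): reflection off a higher-index medium gives a half-wave phase shift.
Ray reflecting at the bottom interface goes from n = 1.9 toward n = 1.43: no phase shift.
The two reflections differ by half a wavelength.
So the condition for destructive reflection is 2 n t = m λ.
λ = 2 n t / m = 1588 / m nm.
m=2: 794 nm (IR); m=3: 529 nm (visible); m=4: 397 nm (visible); m=5: 318 nm (UV).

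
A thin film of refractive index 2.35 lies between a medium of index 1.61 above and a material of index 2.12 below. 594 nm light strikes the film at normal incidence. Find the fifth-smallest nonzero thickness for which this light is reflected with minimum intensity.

632 nm

Top surface (1.61 → 2.35): reflection off a higher-index medium gives a half-wave phase shift.
Bottom surface (2.35 → 2.12): reflection off a lower-index medium gives no phase shift.
Net: one phase inversion between the two reflected rays.
So the condition for destructive reflection is 2 n t = m λ.
The fifth-smallest nonzero thickness corresponds to m = 5: t = m λ / (2 n) = 5.00 × 594 / (2 × 2.35) = 632 nm.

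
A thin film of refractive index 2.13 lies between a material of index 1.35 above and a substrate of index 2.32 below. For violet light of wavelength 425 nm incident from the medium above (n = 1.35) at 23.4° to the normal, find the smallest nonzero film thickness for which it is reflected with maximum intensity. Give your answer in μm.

Top surface (1.35 → 2.13): reflection off a higher-index medium gives a half-wave phase shift.
Bottom surface (2.13 → 2.32): reflection off a higher-index medium gives a half-wave phase shift.
Net: no relative phase inversion (both shifts match).
With no net inversion, constructive interference in reflection requires 2 n t cos θ_r = m λ.
Snell's law: 1.35 sin 23.4° = 2.13 sin θ_r → sin θ_r = 0.252, cos θ_r = 0.968.
Minimum nonzero at m = 1: t = λ / (2 n cos θ_r) = 425 / (2 × 2.13 × 0.968) = 103 nm.

0.103 μm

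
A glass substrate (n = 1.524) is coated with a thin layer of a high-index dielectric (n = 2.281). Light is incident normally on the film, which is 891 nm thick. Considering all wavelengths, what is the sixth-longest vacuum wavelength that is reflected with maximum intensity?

739 nm

At the upper boundary (n = 1.0 to n = 2.281) the reflected ray undergoes a half-wave phase shift.
At the lower boundary (n = 2.281 to n = 1.524) the reflected ray undergoes no phase shift.
The two reflections differ by half a wavelength.
With one net inversion, constructive interference in reflection requires 2 n t = (m + ½) λ.
λ = 2 n t / (m + ½). The sixth-longest wavelength is m = 5: λ = 2 × 2.281 × 891 / 5.50 = 739 nm.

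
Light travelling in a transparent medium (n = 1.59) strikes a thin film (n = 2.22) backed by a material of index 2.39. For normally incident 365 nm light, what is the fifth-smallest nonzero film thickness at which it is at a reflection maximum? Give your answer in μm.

At the upper boundary (n = 1.59 to n = 2.22) the reflected ray undergoes a half-wave phase shift.
Bottom surface (2.22 → 2.39): reflection off a higher-index medium gives a half-wave phase shift.
Zero or two π shifts → no net half-wave offset.
For maximum reflection here: 2 n t = m λ.
The fifth-smallest nonzero thickness corresponds to m = 5: t = m λ / (2 n) = 5.00 × 365 / (2 × 2.22) = 411 nm.

0.411 μm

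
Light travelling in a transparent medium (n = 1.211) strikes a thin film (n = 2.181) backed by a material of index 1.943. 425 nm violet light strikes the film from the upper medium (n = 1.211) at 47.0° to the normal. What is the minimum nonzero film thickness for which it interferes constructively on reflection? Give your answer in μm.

0.0533 μm

At the upper boundary (n = 1.211 to n = 2.181) the reflected ray undergoes a half-wave phase shift.
Ray reflecting at the bottom interface goes from n = 2.181 toward n = 1.943: no phase shift.
The two reflections differ by half a wavelength.
For maximum reflection here: 2 n t cos θ_r = (m + ½) λ.
Snell's law: 1.211 sin 47.0° = 2.181 sin θ_r → sin θ_r = 0.406, cos θ_r = 0.914.
Minimum at m = 0: t = λ / (4 n cos θ_r) = 425 / (4 × 2.181 × 0.914) = 53.3 nm.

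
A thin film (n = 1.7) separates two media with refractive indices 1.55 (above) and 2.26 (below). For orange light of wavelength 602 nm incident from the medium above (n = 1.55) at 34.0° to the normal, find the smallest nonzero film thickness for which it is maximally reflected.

206 nm

At the upper boundary (n = 1.55 to n = 1.7) the reflected ray undergoes a half-wave phase shift.
At the lower boundary (n = 1.7 to n = 2.26) the reflected ray undergoes a half-wave phase shift.
Net: no relative phase inversion (both shifts match).
With no net inversion, constructive interference in reflection requires 2 n t cos θ_r = m λ.
Snell's law: 1.55 sin 34.0° = 1.7 sin θ_r → sin θ_r = 0.510, cos θ_r = 0.860.
Minimum nonzero at m = 1: t = λ / (2 n cos θ_r) = 602 / (2 × 1.7 × 0.860) = 206 nm.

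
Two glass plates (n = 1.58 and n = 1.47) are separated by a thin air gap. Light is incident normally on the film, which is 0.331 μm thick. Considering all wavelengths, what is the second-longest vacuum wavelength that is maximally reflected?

441 nm

Ray reflecting at the top interface goes from n = 1.58 toward n = 1.0: no phase shift.
Ray reflecting at the bottom interface goes from n = 1.0 toward n = 1.47: a half-wave phase shift.
Net: one phase inversion between the two reflected rays.
For bright reflection here: 2 n t = (m + ½) λ.
λ = 2 n t / (m + ½). The second-longest wavelength is m = 1: λ = 2 × 1.0 × 331 / 1.50 = 441 nm.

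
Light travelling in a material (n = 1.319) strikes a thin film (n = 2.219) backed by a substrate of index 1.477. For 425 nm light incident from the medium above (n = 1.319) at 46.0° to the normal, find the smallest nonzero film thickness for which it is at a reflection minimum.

106 nm

At the upper boundary (n = 1.319 to n = 2.219) the reflected ray undergoes a half-wave phase shift.
Bottom surface (2.219 → 1.477): reflection off a lower-index medium gives no phase shift.
The two reflections differ by half a wavelength.
So the condition for destructive reflection is 2 n t cos θ_r = m λ.
Snell's law: 1.319 sin 46.0° = 2.219 sin θ_r → sin θ_r = 0.428, cos θ_r = 0.904.
Minimum nonzero at m = 1: t = λ / (2 n cos θ_r) = 425 / (2 × 2.219 × 0.904) = 106 nm.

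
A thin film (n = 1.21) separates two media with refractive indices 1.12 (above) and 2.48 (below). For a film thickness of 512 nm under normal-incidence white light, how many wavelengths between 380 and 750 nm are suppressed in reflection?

Ray reflecting at the top interface goes from n = 1.12 toward n = 1.21: a half-wave phase shift.
Ray reflecting at the bottom interface goes from n = 1.21 toward n = 2.48: a half-wave phase shift.
Zero or two π shifts → no net half-wave offset.
With no net inversion, destructive interference in reflection requires 2 n t = (m + ½) λ.
λ = 2 n t / (m + ½) = 1239 / (m + ½) nm.
m=1: 826 nm (IR); m=2: 496 nm (visible); m=3: 354 nm (UV).

1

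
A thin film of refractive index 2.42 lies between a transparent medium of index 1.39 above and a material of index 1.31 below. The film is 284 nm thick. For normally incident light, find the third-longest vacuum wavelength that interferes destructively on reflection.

Top surface (1.39 → 2.42): reflection off a higher-index medium gives a half-wave phase shift.
Ray reflecting at the bottom interface goes from n = 2.42 toward n = 1.31: no phase shift.
The two reflections differ by half a wavelength.
With one net inversion, destructive interference in reflection requires 2 n t = m λ.
λ = 2 n t / m. The third-longest wavelength is m = 3: λ = 2 × 2.42 × 284 / 3.00 = 458 nm.

458 nm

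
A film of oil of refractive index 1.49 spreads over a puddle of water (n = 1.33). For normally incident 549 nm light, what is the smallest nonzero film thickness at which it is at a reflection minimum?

184 nm

Top surface (1.0 → 1.49): reflection off a higher-index medium gives a half-wave phase shift.
Ray reflecting at the bottom interface goes from n = 1.49 toward n = 1.33: no phase shift.
Net: one phase inversion between the two reflected rays.
For weak reflection here: 2 n t = m λ.
The smallest nonzero thickness corresponds to m = 1: t = m λ / (2 n) = 1.00 × 549 / (2 × 1.49) = 184 nm.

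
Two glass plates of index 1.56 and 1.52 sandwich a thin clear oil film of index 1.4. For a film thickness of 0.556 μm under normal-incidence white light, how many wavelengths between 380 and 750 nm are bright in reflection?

Ray reflecting at the top interface goes from n = 1.56 toward n = 1.4: no phase shift.
At the lower boundary (n = 1.4 to n = 1.52) the reflected ray undergoes a half-wave phase shift.
The two reflections differ by half a wavelength.
With one net inversion, constructive interference in reflection requires 2 n t = (m + ½) λ.
λ = 2 n t / (m + ½) = 1557 / (m + ½) nm.
m=1: 1038 nm (IR); m=2: 623 nm (visible); m=3: 445 nm (visible); m=4: 346 nm (UV).

2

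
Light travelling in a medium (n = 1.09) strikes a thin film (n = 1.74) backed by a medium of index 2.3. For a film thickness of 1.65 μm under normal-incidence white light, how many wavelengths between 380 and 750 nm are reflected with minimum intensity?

At the upper boundary (n = 1.09 to n = 1.74) the reflected ray undergoes a half-wave phase shift.
Ray reflecting at the bottom interface goes from n = 1.74 toward n = 2.3: a half-wave phase shift.
Net: no relative phase inversion (both shifts match).
With no net inversion, destructive interference in reflection requires 2 n t = (m + ½) λ.
λ = 2 n t / (m + ½) = 5742 / (m + ½) nm.
m=7: 766 nm (IR); m=8: 676 nm (visible); m=9: 604 nm (visible); m=10: 547 nm (visible); m=11: 499 nm (visible); m=12: 459 nm (visible); m=13: 425 nm (visible); m=14: 396 nm (visible); m=15: 370 nm (UV).

7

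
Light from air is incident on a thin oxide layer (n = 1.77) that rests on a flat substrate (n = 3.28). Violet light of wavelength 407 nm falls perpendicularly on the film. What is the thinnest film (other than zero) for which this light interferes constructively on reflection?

Ray reflecting at the top interface goes from n = 1.0 toward n = 1.77: a half-wave phase shift.
At the lower boundary (n = 1.77 to n = 3.28) the reflected ray undergoes a half-wave phase shift.
Zero or two π shifts → no net half-wave offset.
So the condition for constructive reflection is 2 n t = m λ.
Minimum nonzero at m = 1: t = λ / (2 n) = 407 / (2 × 1.77) = 115 nm.

115 nm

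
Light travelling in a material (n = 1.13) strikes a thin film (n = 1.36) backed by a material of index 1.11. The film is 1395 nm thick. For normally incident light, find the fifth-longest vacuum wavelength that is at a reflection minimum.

759 nm

At the upper boundary (n = 1.13 to n = 1.36) the reflected ray undergoes a half-wave phase shift.
Bottom surface (1.36 → 1.11): reflection off a lower-index medium gives no phase shift.
The two reflections differ by half a wavelength.
For dark reflection here: 2 n t = m λ.
λ = 2 n t / m. The fifth-longest wavelength is m = 5: λ = 2 × 1.36 × 1395 / 5.00 = 759 nm.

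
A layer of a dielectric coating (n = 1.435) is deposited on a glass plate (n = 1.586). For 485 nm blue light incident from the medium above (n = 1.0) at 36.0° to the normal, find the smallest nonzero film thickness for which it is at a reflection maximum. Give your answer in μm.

0.185 μm

Ray reflecting at the top interface goes from n = 1.0 toward n = 1.435: a half-wave phase shift.
Bottom surface (1.435 → 1.586): reflection off a higher-index medium gives a half-wave phase shift.
The two reflections carry the same phase change, so no net offset.
So the condition for constructive reflection is 2 n t cos θ_r = m λ.
Snell's law: 1.0 sin 36.0° = 1.435 sin θ_r → sin θ_r = 0.410, cos θ_r = 0.912.
Minimum nonzero at m = 1: t = λ / (2 n cos θ_r) = 485 / (2 × 1.435 × 0.912) = 185 nm.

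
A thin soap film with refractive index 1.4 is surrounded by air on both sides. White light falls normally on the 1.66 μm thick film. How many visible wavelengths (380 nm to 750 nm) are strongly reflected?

6

Top surface (1.0 → 1.4): reflection off a higher-index medium gives a half-wave phase shift.
Ray reflecting at the bottom interface goes from n = 1.4 toward n = 1.0: no phase shift.
Exactly one π shift → a net half-wave offset.
For maximum reflection here: 2 n t = (m + ½) λ.
λ = 2 n t / (m + ½) = 4648 / (m + ½) nm.
m=5: 845 nm (IR); m=6: 715 nm (visible); m=7: 620 nm (visible); m=8: 547 nm (visible); m=9: 489 nm (visible); m=10: 443 nm (visible); m=11: 404 nm (visible); m=12: 372 nm (UV).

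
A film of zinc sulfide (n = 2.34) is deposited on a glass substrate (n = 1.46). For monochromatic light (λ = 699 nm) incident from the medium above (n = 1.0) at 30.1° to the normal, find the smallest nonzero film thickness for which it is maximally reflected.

76.5 nm

At the upper boundary (n = 1.0 to n = 2.34) the reflected ray undergoes a half-wave phase shift.
At the lower boundary (n = 2.34 to n = 1.46) the reflected ray undergoes no phase shift.
The two reflections differ by half a wavelength.
For strong reflection here: 2 n t cos θ_r = (m + ½) λ.
Snell's law: 1.0 sin 30.1° = 2.34 sin θ_r → sin θ_r = 0.214, cos θ_r = 0.977.
Minimum at m = 0: t = λ / (4 n cos θ_r) = 699 / (4 × 2.34 × 0.977) = 76.5 nm.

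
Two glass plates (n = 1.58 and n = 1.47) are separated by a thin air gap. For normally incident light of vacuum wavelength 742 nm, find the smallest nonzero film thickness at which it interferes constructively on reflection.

186 nm

Ray reflecting at the top interface goes from n = 1.58 toward n = 1.0: no phase shift.
Ray reflecting at the bottom interface goes from n = 1.0 toward n = 1.47: a half-wave phase shift.
The two reflections differ by half a wavelength.
So the condition for constructive reflection is 2 n t = (m + ½) λ.
Minimum at m = 0: t = λ / (4 n) = 742 / (4 × 1.0) = 186 nm.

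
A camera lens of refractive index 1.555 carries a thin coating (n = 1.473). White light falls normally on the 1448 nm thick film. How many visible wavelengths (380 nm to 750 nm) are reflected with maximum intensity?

At the upper boundary (n = 1.0 to n = 1.473) the reflected ray undergoes a half-wave phase shift.
Bottom surface (1.473 → 1.555): reflection off a higher-index medium gives a half-wave phase shift.
Net: no relative phase inversion (both shifts match).
For strong reflection here: 2 n t = m λ.
λ = 2 n t / m = 4266 / m nm.
m=5: 853 nm (IR); m=6: 711 nm (visible); m=7: 609 nm (visible); m=8: 533 nm (visible); m=9: 474 nm (visible); m=10: 427 nm (visible); m=11: 388 nm (visible); m=12: 355 nm (UV).

6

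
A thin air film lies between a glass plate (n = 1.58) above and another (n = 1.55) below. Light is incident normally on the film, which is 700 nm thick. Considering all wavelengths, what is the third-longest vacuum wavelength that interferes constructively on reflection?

At the upper boundary (n = 1.58 to n = 1.0) the reflected ray undergoes no phase shift.
At the lower boundary (n = 1.0 to n = 1.55) the reflected ray undergoes a half-wave phase shift.
Net: one phase inversion between the two reflected rays.
For bright reflection here: 2 n t = (m + ½) λ.
λ = 2 n t / (m + ½). The third-longest wavelength is m = 2: λ = 2 × 1.0 × 700 / 2.50 = 560 nm.

560 nm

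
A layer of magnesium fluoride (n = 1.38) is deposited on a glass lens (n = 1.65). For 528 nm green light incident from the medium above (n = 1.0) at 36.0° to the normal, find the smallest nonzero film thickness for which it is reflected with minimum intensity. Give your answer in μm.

0.106 μm

At the upper boundary (n = 1.0 to n = 1.38) the reflected ray undergoes a half-wave phase shift.
Bottom surface (1.38 → 1.65): reflection off a higher-index medium gives a half-wave phase shift.
Net: no relative phase inversion (both shifts match).
With no net inversion, destructive interference in reflection requires 2 n t cos θ_r = (m + ½) λ.
Snell's law: 1.0 sin 36.0° = 1.38 sin θ_r → sin θ_r = 0.426, cos θ_r = 0.905.
Minimum at m = 0: t = λ / (4 n cos θ_r) = 528 / (4 × 1.38 × 0.905) = 106 nm.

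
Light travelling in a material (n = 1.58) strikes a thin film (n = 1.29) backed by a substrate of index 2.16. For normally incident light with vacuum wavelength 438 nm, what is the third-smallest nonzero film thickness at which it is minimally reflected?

At the upper boundary (n = 1.58 to n = 1.29) the reflected ray undergoes no phase shift.
Bottom surface (1.29 → 2.16): reflection off a higher-index medium gives a half-wave phase shift.
The two reflections differ by half a wavelength.
For minimum reflection here: 2 n t = m λ.
The third-smallest nonzero thickness corresponds to m = 3: t = m λ / (2 n) = 3.00 × 438 / (2 × 1.29) = 509 nm.

509 nm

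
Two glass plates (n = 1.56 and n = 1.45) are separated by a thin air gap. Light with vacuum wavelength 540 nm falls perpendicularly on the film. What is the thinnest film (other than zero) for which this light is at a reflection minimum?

270 nm

Ray reflecting at the top interface goes from n = 1.56 toward n = 1.0: no phase shift.
Bottom surface (1.0 → 1.45): reflection off a higher-index medium gives a half-wave phase shift.
The two reflections differ by half a wavelength.
For minimum reflection here: 2 n t = m λ.
Minimum nonzero at m = 1: t = λ / (2 n) = 540 / (2 × 1.0) = 270 nm.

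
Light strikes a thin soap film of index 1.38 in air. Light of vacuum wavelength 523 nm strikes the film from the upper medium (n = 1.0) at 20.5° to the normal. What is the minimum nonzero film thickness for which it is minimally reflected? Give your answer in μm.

Top surface (1.0 → 1.38): reflection off a higher-index medium gives a half-wave phase shift.
Bottom surface (1.38 → 1.0): reflection off a lower-index medium gives no phase shift.
The two reflections differ by half a wavelength.
For weak reflection here: 2 n t cos θ_r = m λ.
Snell's law: 1.0 sin 20.5° = 1.38 sin θ_r → sin θ_r = 0.254, cos θ_r = 0.967.
Minimum nonzero at m = 1: t = λ / (2 n cos θ_r) = 523 / (2 × 1.38 × 0.967) = 196 nm.

0.196 μm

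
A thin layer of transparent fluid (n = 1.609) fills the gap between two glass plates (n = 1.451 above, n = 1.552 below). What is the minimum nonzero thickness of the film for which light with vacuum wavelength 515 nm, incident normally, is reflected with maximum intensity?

80.0 nm

Top surface (1.451 → 1.609): reflection off a higher-index medium gives a half-wave phase shift.
Ray reflecting at the bottom interface goes from n = 1.609 toward n = 1.552: no phase shift.
Net: one phase inversion between the two reflected rays.
For maximum reflection here: 2 n t = (m + ½) λ.
Minimum at m = 0: t = λ / (4 n) = 515 / (4 × 1.609) = 80.0 nm.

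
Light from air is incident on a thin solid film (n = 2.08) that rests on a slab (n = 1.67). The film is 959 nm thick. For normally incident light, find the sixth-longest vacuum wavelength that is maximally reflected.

725 nm

Top surface (1.0 → 2.08): reflection off a higher-index medium gives a half-wave phase shift.
Ray reflecting at the bottom interface goes from n = 2.08 toward n = 1.67: no phase shift.
Exactly one π shift → a net half-wave offset.
So the condition for constructive reflection is 2 n t = (m + ½) λ.
λ = 2 n t / (m + ½). The sixth-longest wavelength is m = 5: λ = 2 × 2.08 × 959 / 5.50 = 725 nm.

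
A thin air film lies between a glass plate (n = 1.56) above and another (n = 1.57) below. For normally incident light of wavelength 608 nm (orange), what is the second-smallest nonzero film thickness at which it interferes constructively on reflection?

456 nm

At the upper boundary (n = 1.56 to n = 1.0) the reflected ray undergoes no phase shift.
At the lower boundary (n = 1.0 to n = 1.57) the reflected ray undergoes a half-wave phase shift.
Net: one phase inversion between the two reflected rays.
With one net inversion, constructive interference in reflection requires 2 n t = (m + ½) λ.
The second-smallest nonzero thickness corresponds to m = 1: t = (m + ½) λ / (2 n) = 1.50 × 608 / (2 × 1.0) = 456 nm.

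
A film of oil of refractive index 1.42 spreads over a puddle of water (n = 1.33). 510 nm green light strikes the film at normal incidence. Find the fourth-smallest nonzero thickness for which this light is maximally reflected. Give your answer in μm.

0.629 μm

At the upper boundary (n = 1.0 to n = 1.42) the reflected ray undergoes a half-wave phase shift.
Ray reflecting at the bottom interface goes from n = 1.42 toward n = 1.33: no phase shift.
The two reflections differ by half a wavelength.
With one net inversion, constructive interference in reflection requires 2 n t = (m + ½) λ.
The fourth-smallest nonzero thickness corresponds to m = 3: t = (m + ½) λ / (2 n) = 3.50 × 510 / (2 × 1.42) = 629 nm.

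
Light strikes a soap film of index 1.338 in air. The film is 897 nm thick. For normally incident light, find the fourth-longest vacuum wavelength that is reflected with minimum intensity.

Top surface (1.0 → 1.338): reflection off a higher-index medium gives a half-wave phase shift.
At the lower boundary (n = 1.338 to n = 1.0) the reflected ray undergoes no phase shift.
Exactly one π shift → a net half-wave offset.
With one net inversion, destructive interference in reflection requires 2 n t = m λ.
λ = 2 n t / m. The fourth-longest wavelength is m = 4: λ = 2 × 1.338 × 897 / 4.00 = 600 nm.

600 nm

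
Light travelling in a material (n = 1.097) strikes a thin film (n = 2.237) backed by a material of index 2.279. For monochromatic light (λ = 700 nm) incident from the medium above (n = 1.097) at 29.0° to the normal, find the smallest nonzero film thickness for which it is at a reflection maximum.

At the upper boundary (n = 1.097 to n = 2.237) the reflected ray undergoes a half-wave phase shift.
Bottom surface (2.237 → 2.279): reflection off a higher-index medium gives a half-wave phase shift.
Zero or two π shifts → no net half-wave offset.
So the condition for constructive reflection is 2 n t cos θ_r = m λ.
Snell's law: 1.097 sin 29.0° = 2.237 sin θ_r → sin θ_r = 0.238, cos θ_r = 0.971.
Minimum nonzero at m = 1: t = λ / (2 n cos θ_r) = 700 / (2 × 2.237 × 0.971) = 161 nm.

161 nm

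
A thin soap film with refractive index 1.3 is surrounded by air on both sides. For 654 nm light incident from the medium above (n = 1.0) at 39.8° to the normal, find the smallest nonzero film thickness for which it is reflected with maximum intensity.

Ray reflecting at the top interface goes from n = 1.0 toward n = 1.3: a half-wave phase shift.
Bottom surface (1.3 → 1.0): reflection off a lower-index medium gives no phase shift.
The two reflections differ by half a wavelength.
For maximum reflection here: 2 n t cos θ_r = (m + ½) λ.
Snell's law: 1.0 sin 39.8° = 1.3 sin θ_r → sin θ_r = 0.492, cos θ_r = 0.870.
Minimum at m = 0: t = λ / (4 n cos θ_r) = 654 / (4 × 1.3 × 0.870) = 145 nm.

145 nm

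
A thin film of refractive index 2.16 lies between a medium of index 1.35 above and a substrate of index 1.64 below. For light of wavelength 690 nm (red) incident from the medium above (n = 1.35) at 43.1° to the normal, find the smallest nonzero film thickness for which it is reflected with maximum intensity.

88.3 nm

Ray reflecting at the top interface goes from n = 1.35 toward n = 2.16: a half-wave phase shift.
Bottom surface (2.16 → 1.64): reflection off a lower-index medium gives no phase shift.
Exactly one π shift → a net half-wave offset.
With one net inversion, constructive interference in reflection requires 2 n t cos θ_r = (m + ½) λ.
Snell's law: 1.35 sin 43.1° = 2.16 sin θ_r → sin θ_r = 0.427, cos θ_r = 0.904.
Minimum at m = 0: t = λ / (4 n cos θ_r) = 690 / (4 × 2.16 × 0.904) = 88.3 nm.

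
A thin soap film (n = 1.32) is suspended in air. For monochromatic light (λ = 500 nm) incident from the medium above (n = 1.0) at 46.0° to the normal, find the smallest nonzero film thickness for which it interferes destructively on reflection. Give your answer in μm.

Top surface (1.0 → 1.32): reflection off a higher-index medium gives a half-wave phase shift.
Bottom surface (1.32 → 1.0): reflection off a lower-index medium gives no phase shift.
Net: one phase inversion between the two reflected rays.
For minimum reflection here: 2 n t cos θ_r = m λ.
Snell's law: 1.0 sin 46.0° = 1.32 sin θ_r → sin θ_r = 0.545, cos θ_r = 0.838.
Minimum nonzero at m = 1: t = λ / (2 n cos θ_r) = 500 / (2 × 1.32 × 0.838) = 226 nm.

0.226 μm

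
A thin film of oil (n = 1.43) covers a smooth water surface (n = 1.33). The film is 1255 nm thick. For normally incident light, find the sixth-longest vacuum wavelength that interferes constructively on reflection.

Top surface (1.0 → 1.43): reflection off a higher-index medium gives a half-wave phase shift.
Bottom surface (1.43 → 1.33): reflection off a lower-index medium gives no phase shift.
Exactly one π shift → a net half-wave offset.
For strong reflection here: 2 n t = (m + ½) λ.
λ = 2 n t / (m + ½). The sixth-longest wavelength is m = 5: λ = 2 × 1.43 × 1255 / 5.50 = 653 nm.

653 nm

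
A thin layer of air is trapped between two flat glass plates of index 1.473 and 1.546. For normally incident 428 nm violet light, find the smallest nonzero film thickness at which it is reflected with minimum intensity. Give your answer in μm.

At the upper boundary (n = 1.473 to n = 1.0) the reflected ray undergoes no phase shift.
Ray reflecting at the bottom interface goes from n = 1.0 toward n = 1.546: a half-wave phase shift.
Exactly one π shift → a net half-wave offset.
For dark reflection here: 2 n t = m λ.
Minimum nonzero at m = 1: t = λ / (2 n) = 428 / (2 × 1.0) = 214 nm.

0.214 μm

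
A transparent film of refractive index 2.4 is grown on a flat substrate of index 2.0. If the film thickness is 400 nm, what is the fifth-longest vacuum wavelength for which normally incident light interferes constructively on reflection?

Top surface (1.0 → 2.4): reflection off a higher-index medium gives a half-wave phase shift.
At the lower boundary (n = 2.4 to n = 2.0) the reflected ray undergoes no phase shift.
Net: one phase inversion between the two reflected rays.
So the condition for constructive reflection is 2 n t = (m + ½) λ.
λ = 2 n t / (m + ½). The fifth-longest wavelength is m = 4: λ = 2 × 2.4 × 400 / 4.50 = 427 nm.

427 nm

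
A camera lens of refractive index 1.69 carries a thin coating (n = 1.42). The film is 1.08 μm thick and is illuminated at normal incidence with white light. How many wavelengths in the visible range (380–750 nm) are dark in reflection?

Top surface (1.0 → 1.42): reflection off a higher-index medium gives a half-wave phase shift.
At the lower boundary (n = 1.42 to n = 1.69) the reflected ray undergoes a half-wave phase shift.
Net: no relative phase inversion (both shifts match).
So the condition for destructive reflection is 2 n t = (m + ½) λ.
λ = 2 n t / (m + ½) = 3067 / (m + ½) nm.
m=3: 876 nm (IR); m=4: 682 nm (visible); m=5: 558 nm (visible); m=6: 472 nm (visible); m=7: 409 nm (visible); m=8: 361 nm (UV).

4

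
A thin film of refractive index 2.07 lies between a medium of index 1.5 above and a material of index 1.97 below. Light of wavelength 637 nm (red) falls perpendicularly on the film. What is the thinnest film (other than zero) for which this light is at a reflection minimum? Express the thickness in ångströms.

1539 Å

Top surface (1.5 → 2.07): reflection off a higher-index medium gives a half-wave phase shift.
Ray reflecting at the bottom interface goes from n = 2.07 toward n = 1.97: no phase shift.
The two reflections differ by half a wavelength.
So the condition for destructive reflection is 2 n t = m λ.
Minimum nonzero at m = 1: t = λ / (2 n) = 637 / (2 × 2.07) = 154 nm.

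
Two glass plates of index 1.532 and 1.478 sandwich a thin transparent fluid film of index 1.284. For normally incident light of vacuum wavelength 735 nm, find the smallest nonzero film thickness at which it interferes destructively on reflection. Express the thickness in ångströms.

At the upper boundary (n = 1.532 to n = 1.284) the reflected ray undergoes no phase shift.
Bottom surface (1.284 → 1.478): reflection off a higher-index medium gives a half-wave phase shift.
Net: one phase inversion between the two reflected rays.
So the condition for destructive reflection is 2 n t = m λ.
Minimum nonzero at m = 1: t = λ / (2 n) = 735 / (2 × 1.284) = 286 nm.

2862 Å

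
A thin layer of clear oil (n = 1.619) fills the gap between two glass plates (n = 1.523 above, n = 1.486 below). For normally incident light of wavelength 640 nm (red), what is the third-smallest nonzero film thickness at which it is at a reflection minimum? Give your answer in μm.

Ray reflecting at the top interface goes from n = 1.523 toward n = 1.619: a half-wave phase shift.
Bottom surface (1.619 → 1.486): reflection off a lower-index medium gives no phase shift.
Exactly one π shift → a net half-wave offset.
For dark reflection here: 2 n t = m λ.
The third-smallest nonzero thickness corresponds to m = 3: t = m λ / (2 n) = 3.00 × 640 / (2 × 1.619) = 593 nm.

0.593 μm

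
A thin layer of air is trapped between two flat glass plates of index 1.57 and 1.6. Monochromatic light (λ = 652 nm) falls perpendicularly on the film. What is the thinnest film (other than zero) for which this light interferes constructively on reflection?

At the upper boundary (n = 1.57 to n = 1.0) the reflected ray undergoes no phase shift.
At the lower boundary (n = 1.0 to n = 1.6) the reflected ray undergoes a half-wave phase shift.
The two reflections differ by half a wavelength.
With one net inversion, constructive interference in reflection requires 2 n t = (m + ½) λ.
Minimum at m = 0: t = λ / (4 n) = 652 / (4 × 1.0) = 163 nm.

163 nm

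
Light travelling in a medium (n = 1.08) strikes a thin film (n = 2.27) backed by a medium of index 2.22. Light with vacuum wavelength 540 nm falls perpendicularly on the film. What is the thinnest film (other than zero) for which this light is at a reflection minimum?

Ray reflecting at the top interface goes from n = 1.08 toward n = 2.27: a half-wave phase shift.
Bottom surface (2.27 → 2.22): reflection off a lower-index medium gives no phase shift.
Exactly one π shift → a net half-wave offset.
So the condition for destructive reflection is 2 n t = m λ.
Minimum nonzero at m = 1: t = λ / (2 n) = 540 / (2 × 2.27) = 119 nm.

119 nm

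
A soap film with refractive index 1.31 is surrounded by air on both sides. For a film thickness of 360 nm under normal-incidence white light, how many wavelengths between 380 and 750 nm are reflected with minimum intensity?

Top surface (1.0 → 1.31): reflection off a higher-index medium gives a half-wave phase shift.
At the lower boundary (n = 1.31 to n = 1.0) the reflected ray undergoes no phase shift.
Exactly one π shift → a net half-wave offset.
With one net inversion, destructive interference in reflection requires 2 n t = m λ.
λ = 2 n t / m = 943 / m nm.
m=1: 943 nm (IR); m=2: 472 nm (visible); m=3: 314 nm (UV).

1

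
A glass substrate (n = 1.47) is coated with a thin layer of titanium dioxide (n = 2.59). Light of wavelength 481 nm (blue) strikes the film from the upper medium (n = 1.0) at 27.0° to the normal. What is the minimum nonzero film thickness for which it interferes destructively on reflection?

94.3 nm

Top surface (1.0 → 2.59): reflection off a higher-index medium gives a half-wave phase shift.
At the lower boundary (n = 2.59 to n = 1.47) the reflected ray undergoes no phase shift.
The two reflections differ by half a wavelength.
So the condition for destructive reflection is 2 n t cos θ_r = m λ.
Snell's law: 1.0 sin 27.0° = 2.59 sin θ_r → sin θ_r = 0.175, cos θ_r = 0.985.
Minimum nonzero at m = 1: t = λ / (2 n cos θ_r) = 481 / (2 × 2.59 × 0.985) = 94.3 nm.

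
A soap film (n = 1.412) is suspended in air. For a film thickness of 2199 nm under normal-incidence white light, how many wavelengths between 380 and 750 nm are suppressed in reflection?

8

At the upper boundary (n = 1.0 to n = 1.412) the reflected ray undergoes a half-wave phase shift.
Ray reflecting at the bottom interface goes from n = 1.412 toward n = 1.0: no phase shift.
The two reflections differ by half a wavelength.
For dark reflection here: 2 n t = m λ.
λ = 2 n t / m = 6210 / m nm.
m=8: 776 nm (IR); m=9: 690 nm (visible); m=10: 621 nm (visible); m=11: 565 nm (visible); m=12: 517 nm (visible); m=13: 478 nm (visible); m=14: 444 nm (visible); m=15: 414 nm (visible); m=16: 388 nm (visible); m=17: 365 nm (UV).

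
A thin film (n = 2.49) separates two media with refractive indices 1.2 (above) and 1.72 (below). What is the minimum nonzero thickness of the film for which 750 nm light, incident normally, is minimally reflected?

151 nm

Ray reflecting at the top interface goes from n = 1.2 toward n = 2.49: a half-wave phase shift.
Bottom surface (2.49 → 1.72): reflection off a lower-index medium gives no phase shift.
Exactly one π shift → a net half-wave offset.
For dark reflection here: 2 n t = m λ.
Minimum nonzero at m = 1: t = λ / (2 n) = 750 / (2 × 2.49) = 151 nm.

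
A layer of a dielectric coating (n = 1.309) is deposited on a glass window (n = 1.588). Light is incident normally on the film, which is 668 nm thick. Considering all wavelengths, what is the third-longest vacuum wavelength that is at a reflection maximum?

583 nm

Ray reflecting at the top interface goes from n = 1.0 toward n = 1.309: a half-wave phase shift.
Ray reflecting at the bottom interface goes from n = 1.309 toward n = 1.588: a half-wave phase shift.
Net: no relative phase inversion (both shifts match).
So the condition for constructive reflection is 2 n t = m λ.
λ = 2 n t / m. The third-longest wavelength is m = 3: λ = 2 × 1.309 × 668 / 3.00 = 583 nm.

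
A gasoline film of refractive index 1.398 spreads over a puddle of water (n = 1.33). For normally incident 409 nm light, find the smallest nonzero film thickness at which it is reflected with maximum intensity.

73.1 nm

Top surface (1.0 → 1.398): reflection off a higher-index medium gives a half-wave phase shift.
At the lower boundary (n = 1.398 to n = 1.33) the reflected ray undergoes no phase shift.
Net: one phase inversion between the two reflected rays.
For bright reflection here: 2 n t = (m + ½) λ.
Minimum at m = 0: t = λ / (4 n) = 409 / (4 × 1.398) = 73.1 nm.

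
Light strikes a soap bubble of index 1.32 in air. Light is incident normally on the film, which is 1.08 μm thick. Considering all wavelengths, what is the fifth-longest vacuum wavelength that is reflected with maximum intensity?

Ray reflecting at the top interface goes from n = 1.0 toward n = 1.32: a half-wave phase shift.
Ray reflecting at the bottom interface goes from n = 1.32 toward n = 1.0: no phase shift.
The two reflections differ by half a wavelength.
With one net inversion, constructive interference in reflection requires 2 n t = (m + ½) λ.
λ = 2 n t / (m + ½). The fifth-longest wavelength is m = 4: λ = 2 × 1.32 × 1080 / 4.50 = 634 nm.

634 nm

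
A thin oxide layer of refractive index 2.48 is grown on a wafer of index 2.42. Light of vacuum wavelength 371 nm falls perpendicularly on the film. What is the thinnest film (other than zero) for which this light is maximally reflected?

At the upper boundary (n = 1.0 to n = 2.48) the reflected ray undergoes a half-wave phase shift.
Bottom surface (2.48 → 2.42): reflection off a lower-index medium gives no phase shift.
The two reflections differ by half a wavelength.
For bright reflection here: 2 n t = (m + ½) λ.
Minimum at m = 0: t = λ / (4 n) = 371 / (4 × 2.48) = 37.4 nm.

37.4 nm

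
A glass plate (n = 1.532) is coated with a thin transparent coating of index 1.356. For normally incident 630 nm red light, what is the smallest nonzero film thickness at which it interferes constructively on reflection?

Top surface (1.0 → 1.356): reflection off a higher-index medium gives a half-wave phase shift.
At the lower boundary (n = 1.356 to n = 1.532) the reflected ray undergoes a half-wave phase shift.
Net: no relative phase inversion (both shifts match).
So the condition for constructive reflection is 2 n t = m λ.
The smallest nonzero thickness corresponds to m = 1: t = m λ / (2 n) = 1.00 × 630 / (2 × 1.356) = 232 nm.

232 nm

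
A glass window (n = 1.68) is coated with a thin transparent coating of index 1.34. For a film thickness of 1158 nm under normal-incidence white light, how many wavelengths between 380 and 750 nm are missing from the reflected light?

Top surface (1.0 → 1.34): reflection off a higher-index medium gives a half-wave phase shift.
Bottom surface (1.34 → 1.68): reflection off a higher-index medium gives a half-wave phase shift.
The two reflections carry the same phase change, so no net offset.
With no net inversion, destructive interference in reflection requires 2 n t = (m + ½) λ.
λ = 2 n t / (m + ½) = 3103 / (m + ½) nm.
m=3: 887 nm (IR); m=4: 690 nm (visible); m=5: 564 nm (visible); m=6: 477 nm (visible); m=7: 414 nm (visible); m=8: 365 nm (UV).

4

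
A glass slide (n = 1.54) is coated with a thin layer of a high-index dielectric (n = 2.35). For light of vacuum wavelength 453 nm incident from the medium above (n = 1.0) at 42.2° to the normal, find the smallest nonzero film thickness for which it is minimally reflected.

Ray reflecting at the top interface goes from n = 1.0 toward n = 2.35: a half-wave phase shift.
Bottom surface (2.35 → 1.54): reflection off a lower-index medium gives no phase shift.
The two reflections differ by half a wavelength.
So the condition for destructive reflection is 2 n t cos θ_r = m λ.
Snell's law: 1.0 sin 42.2° = 2.35 sin θ_r → sin θ_r = 0.286, cos θ_r = 0.958.
Minimum nonzero at m = 1: t = λ / (2 n cos θ_r) = 453 / (2 × 2.35 × 0.958) = 101 nm.

101 nm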